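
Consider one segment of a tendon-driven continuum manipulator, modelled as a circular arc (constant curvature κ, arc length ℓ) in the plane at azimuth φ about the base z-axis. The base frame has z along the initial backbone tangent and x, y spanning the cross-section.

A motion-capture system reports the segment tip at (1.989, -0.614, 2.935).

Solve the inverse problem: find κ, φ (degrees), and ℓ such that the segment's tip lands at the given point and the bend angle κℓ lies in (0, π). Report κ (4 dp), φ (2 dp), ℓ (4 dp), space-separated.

ρ = √(x²+y²) = √(1.989² + -0.614²) = 2.08161
φ = atan2(y, x) mod 360° = atan2(-0.614, 1.989) = 342.8447°
|p|² = ρ² + z² = 2.08161² + 2.935² = 12.94734
κ = 2ρ / |p|² = 2×2.08161 / 12.94734 = 0.32155
θ = 2·atan2(ρ, z) = 2·atan2(2.08161, 2.935) = 1.23380 rad
ℓ = θ/κ = 1.23380/0.32155 = 3.83702

0.3216 342.84 3.8370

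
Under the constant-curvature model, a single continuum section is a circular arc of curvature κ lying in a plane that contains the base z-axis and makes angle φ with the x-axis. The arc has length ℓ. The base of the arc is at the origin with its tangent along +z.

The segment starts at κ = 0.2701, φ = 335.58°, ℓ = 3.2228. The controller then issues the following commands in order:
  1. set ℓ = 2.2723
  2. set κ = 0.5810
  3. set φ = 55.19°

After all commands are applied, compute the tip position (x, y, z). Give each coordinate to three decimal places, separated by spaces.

initial: κ=0.2701, φ=335.58°, ℓ=3.2228
cmd 1: set ℓ=2.2723 → (κ,φ,ℓ)=(0.2701,335.58°,2.2723) → tip=(0.6152,-0.2793,2.1323)
cmd 2: set κ=0.5810 → (κ,φ,ℓ)=(0.5810,335.58°,2.2723) → tip=(1.1786,-0.5351,1.6674)
cmd 3: set φ=55.19° → (κ,φ,ℓ)=(0.5810,55.19°,2.2723) → tip=(0.7389,1.0627,1.6674)

0.739 1.063 1.667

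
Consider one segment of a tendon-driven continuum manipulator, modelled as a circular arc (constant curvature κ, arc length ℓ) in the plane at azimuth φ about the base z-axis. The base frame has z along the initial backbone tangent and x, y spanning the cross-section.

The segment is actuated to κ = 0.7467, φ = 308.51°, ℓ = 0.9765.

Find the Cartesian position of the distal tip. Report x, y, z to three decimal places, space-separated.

θ = κ·ℓ = 0.7467 × 0.9765 = 0.72915 rad
ρ = (1 − cos θ)/κ = (1 − 0.74574)/0.7467 = 0.34051
z = sin θ / κ = 0.66624/0.7467 = 0.89224
x = ρ cos φ = 0.34051 × cos(308.51°) = 0.21202
y = ρ sin φ = 0.34051 × sin(308.51°) = -0.26645

0.212 -0.266 0.892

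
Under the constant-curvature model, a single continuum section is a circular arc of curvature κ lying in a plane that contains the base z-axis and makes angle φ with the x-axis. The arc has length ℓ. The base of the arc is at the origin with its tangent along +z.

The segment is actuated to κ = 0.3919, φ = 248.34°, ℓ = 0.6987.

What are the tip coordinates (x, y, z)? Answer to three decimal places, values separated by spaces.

θ = κ·ℓ = 0.3919 × 0.6987 = 0.27382 rad
ρ = (1 − cos θ)/κ = (1 − 0.96274)/0.3919 = 0.09506
z = sin θ / κ = 0.27041/0.3919 = 0.69000
x = ρ cos φ = 0.09506 × cos(248.34°) = -0.03509
y = ρ sin φ = 0.09506 × sin(248.34°) = -0.08835

-0.035 -0.088 0.690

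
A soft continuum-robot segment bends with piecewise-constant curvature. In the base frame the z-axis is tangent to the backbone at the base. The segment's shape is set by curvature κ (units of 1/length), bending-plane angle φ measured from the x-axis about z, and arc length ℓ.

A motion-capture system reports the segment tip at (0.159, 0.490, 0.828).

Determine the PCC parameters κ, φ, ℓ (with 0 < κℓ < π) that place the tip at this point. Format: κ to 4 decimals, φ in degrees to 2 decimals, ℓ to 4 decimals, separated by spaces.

1.0834 72.02 1.0274

ρ = √(x²+y²) = √(0.159² + 0.490²) = 0.51515
φ = atan2(y, x) mod 360° = atan2(0.490, 0.159) = 72.0223°
|p|² = ρ² + z² = 0.51515² + 0.828² = 0.95097
κ = 2ρ / |p|² = 2×0.51515 / 0.95097 = 1.08343
θ = 2·atan2(ρ, z) = 2·atan2(0.51515, 0.828) = 1.11311 rad
ℓ = θ/κ = 1.11311/1.08343 = 1.02740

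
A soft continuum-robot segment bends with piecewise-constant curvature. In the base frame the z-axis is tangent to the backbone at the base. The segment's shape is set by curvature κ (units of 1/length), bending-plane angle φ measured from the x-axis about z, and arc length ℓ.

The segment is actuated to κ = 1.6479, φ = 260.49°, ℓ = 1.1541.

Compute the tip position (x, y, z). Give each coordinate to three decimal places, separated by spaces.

θ = κ·ℓ = 1.6479 × 1.1541 = 1.90184 rad
ρ = (1 − cos θ)/κ = (1 − -0.32503)/1.6479 = 0.80407
z = sin θ / κ = 0.94570/1.6479 = 0.57388
x = ρ cos φ = 0.80407 × cos(260.49°) = -0.13285
y = ρ sin φ = 0.80407 × sin(260.49°) = -0.79302

-0.133 -0.793 0.574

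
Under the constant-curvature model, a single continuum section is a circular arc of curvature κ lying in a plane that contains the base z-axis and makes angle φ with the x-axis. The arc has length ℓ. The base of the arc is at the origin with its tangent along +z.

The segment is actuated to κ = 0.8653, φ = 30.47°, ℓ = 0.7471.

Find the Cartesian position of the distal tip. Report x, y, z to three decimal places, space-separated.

θ = κ·ℓ = 0.8653 × 0.7471 = 0.64647 rad
ρ = (1 − cos θ)/κ = (1 − 0.79822)/0.8653 = 0.23319
z = sin θ / κ = 0.60237/0.8653 = 0.69614
x = ρ cos φ = 0.23319 × cos(30.47°) = 0.20099
y = ρ sin φ = 0.23319 × sin(30.47°) = 0.11825

0.201 0.118 0.696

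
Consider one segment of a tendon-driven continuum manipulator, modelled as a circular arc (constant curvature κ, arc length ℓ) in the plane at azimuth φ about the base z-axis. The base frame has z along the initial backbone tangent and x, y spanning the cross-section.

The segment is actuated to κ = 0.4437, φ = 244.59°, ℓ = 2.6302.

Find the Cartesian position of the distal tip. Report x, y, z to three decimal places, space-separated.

θ = κ·ℓ = 0.4437 × 2.6302 = 1.16702 rad
ρ = (1 − cos θ)/κ = (1 − 0.39289)/0.4437 = 1.36828
z = sin θ / κ = 0.91958/0.4437 = 2.07253
x = ρ cos φ = 1.36828 × cos(244.59°) = -0.58712
y = ρ sin φ = 1.36828 × sin(244.59°) = -1.23591

-0.587 -1.236 2.073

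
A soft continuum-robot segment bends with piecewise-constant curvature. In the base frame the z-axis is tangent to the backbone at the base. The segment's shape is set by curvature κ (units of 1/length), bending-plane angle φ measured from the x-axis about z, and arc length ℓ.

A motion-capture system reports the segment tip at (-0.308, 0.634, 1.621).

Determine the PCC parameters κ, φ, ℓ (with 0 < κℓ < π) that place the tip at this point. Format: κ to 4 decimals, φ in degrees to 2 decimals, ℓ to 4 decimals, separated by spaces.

0.4512 115.91 1.8182

ρ = √(x²+y²) = √(-0.308² + 0.634²) = 0.70485
φ = atan2(y, x) mod 360° = atan2(0.634, -0.308) = 115.9107°
|p|² = ρ² + z² = 0.70485² + 1.621² = 3.12446
κ = 2ρ / |p|² = 2×0.70485 / 3.12446 = 0.45118
θ = 2·atan2(ρ, z) = 2·atan2(0.70485, 1.621) = 0.82033 rad
ℓ = θ/κ = 0.82033/0.45118 = 1.81817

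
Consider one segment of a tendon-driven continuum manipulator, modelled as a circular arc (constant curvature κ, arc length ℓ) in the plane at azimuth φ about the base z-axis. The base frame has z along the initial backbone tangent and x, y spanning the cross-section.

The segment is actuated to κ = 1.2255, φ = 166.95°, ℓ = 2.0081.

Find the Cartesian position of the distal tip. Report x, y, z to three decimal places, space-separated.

θ = κ·ℓ = 1.2255 × 2.0081 = 2.46093 rad
ρ = (1 − cos θ)/κ = (1 − -0.77715)/1.2255 = 1.45015
z = sin θ / κ = 0.62931/1.2255 = 0.51351
x = ρ cos φ = 1.45015 × cos(166.95°) = -1.41269
y = ρ sin φ = 1.45015 × sin(166.95°) = 0.32744

-1.413 0.327 0.514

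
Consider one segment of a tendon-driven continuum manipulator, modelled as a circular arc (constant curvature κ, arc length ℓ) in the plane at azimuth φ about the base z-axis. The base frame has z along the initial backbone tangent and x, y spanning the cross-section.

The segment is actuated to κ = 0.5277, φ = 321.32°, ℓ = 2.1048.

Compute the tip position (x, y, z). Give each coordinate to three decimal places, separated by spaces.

θ = κ·ℓ = 0.5277 × 2.1048 = 1.11070 rad
ρ = (1 − cos θ)/κ = (1 − 0.44403)/0.5277 = 1.05357
z = sin θ / κ = 0.89601/0.5277 = 1.69796
x = ρ cos φ = 1.05357 × cos(321.32°) = 0.82247
y = ρ sin φ = 1.05357 × sin(321.32°) = -0.65845

0.822 -0.658 1.698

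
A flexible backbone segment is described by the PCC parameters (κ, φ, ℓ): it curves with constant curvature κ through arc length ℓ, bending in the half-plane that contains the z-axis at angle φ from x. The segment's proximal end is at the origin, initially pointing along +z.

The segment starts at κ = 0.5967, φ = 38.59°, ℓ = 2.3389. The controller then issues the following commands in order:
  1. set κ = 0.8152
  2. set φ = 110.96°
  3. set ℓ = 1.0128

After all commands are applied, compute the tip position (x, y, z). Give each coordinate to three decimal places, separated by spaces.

initial: κ=0.5967, φ=38.59°, ℓ=2.3389
cmd 1: set κ=0.8152 → (κ,φ,ℓ)=(0.8152,38.59°,2.3389) → tip=(1.2748,1.0173,1.1581)
cmd 2: set φ=110.96° → (κ,φ,ℓ)=(0.8152,110.96°,2.3389) → tip=(-0.5834,1.5231,1.1581)
cmd 3: set ℓ=1.0128 → (κ,φ,ℓ)=(0.8152,110.96°,1.0128) → tip=(-0.1413,0.3688,0.9016)

-0.141 0.369 0.902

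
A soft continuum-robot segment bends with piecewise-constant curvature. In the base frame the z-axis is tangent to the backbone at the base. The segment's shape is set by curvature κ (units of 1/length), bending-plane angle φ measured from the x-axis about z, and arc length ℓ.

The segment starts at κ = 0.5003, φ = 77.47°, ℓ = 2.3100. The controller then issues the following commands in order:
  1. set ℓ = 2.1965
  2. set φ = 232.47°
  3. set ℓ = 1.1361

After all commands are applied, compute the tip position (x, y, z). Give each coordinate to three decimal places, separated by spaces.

initial: κ=0.5003, φ=77.47°, ℓ=2.3100
cmd 1: set ℓ=2.1965 → (κ,φ,ℓ)=(0.5003,77.47°,2.1965) → tip=(0.2365,1.0642,1.7804)
cmd 2: set φ=232.47° → (κ,φ,ℓ)=(0.5003,232.47°,2.1965) → tip=(-0.6641,-0.8646,1.7804)
cmd 3: set ℓ=1.1361 → (κ,φ,ℓ)=(0.5003,232.47°,1.1361) → tip=(-0.1914,-0.2492,1.0759)

-0.191 -0.249 1.076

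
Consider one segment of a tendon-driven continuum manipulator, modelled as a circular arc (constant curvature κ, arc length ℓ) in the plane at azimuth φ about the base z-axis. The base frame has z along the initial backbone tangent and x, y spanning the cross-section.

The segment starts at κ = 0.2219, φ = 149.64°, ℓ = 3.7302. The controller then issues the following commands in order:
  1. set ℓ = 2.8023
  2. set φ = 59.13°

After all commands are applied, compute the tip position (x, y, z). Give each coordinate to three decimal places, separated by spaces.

0.433 0.724 2.625

initial: κ=0.2219, φ=149.64°, ℓ=3.7302
cmd 1: set ℓ=2.8023 → (κ,φ,ℓ)=(0.2219,149.64°,2.8023) → tip=(-0.7279,0.4264,2.6252)
cmd 2: set φ=59.13° → (κ,φ,ℓ)=(0.2219,59.13°,2.8023) → tip=(0.4328,0.7241,2.6252)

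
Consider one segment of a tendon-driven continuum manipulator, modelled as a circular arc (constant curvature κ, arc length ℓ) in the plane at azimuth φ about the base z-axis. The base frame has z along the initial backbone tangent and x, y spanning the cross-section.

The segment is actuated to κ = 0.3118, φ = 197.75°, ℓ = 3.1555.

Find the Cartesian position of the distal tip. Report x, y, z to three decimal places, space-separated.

θ = κ·ℓ = 0.3118 × 3.1555 = 0.98388 rad
ρ = (1 − cos θ)/κ = (1 − 0.55379)/0.3118 = 1.43107
z = sin θ / κ = 0.83266/0.3118 = 2.67048
x = ρ cos φ = 1.43107 × cos(197.75°) = -1.36295
y = ρ sin φ = 1.43107 × sin(197.75°) = -0.43628

-1.363 -0.436 2.670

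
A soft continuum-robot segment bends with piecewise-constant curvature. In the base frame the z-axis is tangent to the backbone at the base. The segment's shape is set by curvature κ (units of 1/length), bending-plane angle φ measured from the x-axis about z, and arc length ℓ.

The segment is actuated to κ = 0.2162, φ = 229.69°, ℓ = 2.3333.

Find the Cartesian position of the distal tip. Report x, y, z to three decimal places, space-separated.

θ = κ·ℓ = 0.2162 × 2.3333 = 0.50446 rad
ρ = (1 − cos θ)/κ = (1 − 0.87544)/0.2162 = 0.57615
z = sin θ / κ = 0.48333/0.2162 = 2.23559
x = ρ cos φ = 0.57615 × cos(229.69°) = -0.37273
y = ρ sin φ = 0.57615 × sin(229.69°) = -0.43935

-0.373 -0.439 2.236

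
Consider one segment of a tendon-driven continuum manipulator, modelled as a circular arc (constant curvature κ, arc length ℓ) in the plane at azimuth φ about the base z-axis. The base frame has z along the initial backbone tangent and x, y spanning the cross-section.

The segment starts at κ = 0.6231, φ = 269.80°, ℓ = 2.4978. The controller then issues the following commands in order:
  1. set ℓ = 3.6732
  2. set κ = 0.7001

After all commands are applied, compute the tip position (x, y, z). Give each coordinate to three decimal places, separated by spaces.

-0.009 -2.631 0.771

initial: κ=0.6231, φ=269.80°, ℓ=2.4978
cmd 1: set ℓ=3.6732 → (κ,φ,ℓ)=(0.6231,269.80°,3.6732) → tip=(-0.0093,-2.6606,1.2087)
cmd 2: set κ=0.7001 → (κ,φ,ℓ)=(0.7001,269.80°,3.6732) → tip=(-0.0092,-2.6309,0.7708)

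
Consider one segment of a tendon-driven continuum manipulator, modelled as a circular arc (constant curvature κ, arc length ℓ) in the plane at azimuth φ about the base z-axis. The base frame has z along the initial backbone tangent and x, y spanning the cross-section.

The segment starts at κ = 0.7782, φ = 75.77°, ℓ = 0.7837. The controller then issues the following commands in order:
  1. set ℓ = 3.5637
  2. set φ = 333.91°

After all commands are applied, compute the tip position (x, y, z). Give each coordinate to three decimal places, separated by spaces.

2.231 -1.092 0.463

initial: κ=0.7782, φ=75.77°, ℓ=0.7837
cmd 1: set ℓ=3.5637 → (κ,φ,ℓ)=(0.7782,75.77°,3.5637) → tip=(0.6106,2.4076,0.4627)
cmd 2: set φ=333.91° → (κ,φ,ℓ)=(0.7782,333.91°,3.5637) → tip=(2.2308,-1.0924,0.4627)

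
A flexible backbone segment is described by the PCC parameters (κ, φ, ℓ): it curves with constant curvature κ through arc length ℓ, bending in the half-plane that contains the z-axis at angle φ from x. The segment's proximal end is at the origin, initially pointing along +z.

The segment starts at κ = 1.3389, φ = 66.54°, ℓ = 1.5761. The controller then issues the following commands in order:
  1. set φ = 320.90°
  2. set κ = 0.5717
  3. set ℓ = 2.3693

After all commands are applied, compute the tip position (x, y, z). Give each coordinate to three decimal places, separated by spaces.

initial: κ=1.3389, φ=66.54°, ℓ=1.5761
cmd 1: set φ=320.90° → (κ,φ,ℓ)=(1.3389,320.90°,1.5761) → tip=(0.8773,-0.7130,0.6408)
cmd 2: set κ=0.5717 → (κ,φ,ℓ)=(0.5717,320.90°,1.5761) → tip=(0.5148,-0.4183,1.3713)
cmd 3: set ℓ=2.3693 → (κ,φ,ℓ)=(0.5717,320.90°,2.3693) → tip=(1.0662,-0.8664,1.7084)

1.066 -0.866 1.708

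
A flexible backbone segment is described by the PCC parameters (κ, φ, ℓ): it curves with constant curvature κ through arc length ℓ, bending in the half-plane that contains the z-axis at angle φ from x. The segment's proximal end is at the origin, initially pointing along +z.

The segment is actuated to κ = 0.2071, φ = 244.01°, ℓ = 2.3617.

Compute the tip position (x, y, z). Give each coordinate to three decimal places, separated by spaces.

-0.248 -0.509 2.269

θ = κ·ℓ = 0.2071 × 2.3617 = 0.48911 rad
ρ = (1 − cos θ)/κ = (1 − 0.88275)/0.2071 = 0.56614
z = sin θ / κ = 0.46984/0.2071 = 2.26866
x = ρ cos φ = 0.56614 × cos(244.01°) = -0.24809
y = ρ sin φ = 0.56614 × sin(244.01°) = -0.50889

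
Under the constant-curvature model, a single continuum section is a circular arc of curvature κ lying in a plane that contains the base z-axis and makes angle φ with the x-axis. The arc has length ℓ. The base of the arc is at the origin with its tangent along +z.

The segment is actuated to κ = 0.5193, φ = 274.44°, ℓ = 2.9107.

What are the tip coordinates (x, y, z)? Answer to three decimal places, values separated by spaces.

θ = κ·ℓ = 0.5193 × 2.9107 = 1.51153 rad
ρ = (1 − cos θ)/κ = (1 − 0.05924)/0.5193 = 1.81160
z = sin θ / κ = 0.99824/0.5193 = 1.92229
x = ρ cos φ = 1.81160 × cos(274.44°) = 0.14025
y = ρ sin φ = 1.81160 × sin(274.44°) = -1.80617

0.140 -1.806 1.922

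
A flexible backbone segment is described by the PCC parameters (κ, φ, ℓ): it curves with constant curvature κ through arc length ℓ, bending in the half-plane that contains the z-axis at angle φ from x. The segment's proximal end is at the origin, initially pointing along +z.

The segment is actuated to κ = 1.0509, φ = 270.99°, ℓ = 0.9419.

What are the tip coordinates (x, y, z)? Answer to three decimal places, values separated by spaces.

θ = κ·ℓ = 1.0509 × 0.9419 = 0.98984 rad
ρ = (1 − cos θ)/κ = (1 − 0.54882)/1.0509 = 0.42933
z = sin θ / κ = 0.83594/1.0509 = 0.79545
x = ρ cos φ = 0.42933 × cos(270.99°) = 0.00742
y = ρ sin φ = 0.42933 × sin(270.99°) = -0.42926

0.007 -0.429 0.795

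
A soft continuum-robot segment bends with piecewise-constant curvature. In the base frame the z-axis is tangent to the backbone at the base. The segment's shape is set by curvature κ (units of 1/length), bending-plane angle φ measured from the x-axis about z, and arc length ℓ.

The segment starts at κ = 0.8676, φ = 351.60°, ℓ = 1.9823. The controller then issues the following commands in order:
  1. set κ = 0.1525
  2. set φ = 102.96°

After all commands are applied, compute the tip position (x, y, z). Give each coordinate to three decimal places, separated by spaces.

initial: κ=0.8676, φ=351.60°, ℓ=1.9823
cmd 1: set κ=0.1525 → (κ,φ,ℓ)=(0.1525,351.60°,1.9823) → tip=(0.2942,-0.0434,1.9522)
cmd 2: set φ=102.96° → (κ,φ,ℓ)=(0.1525,102.96°,1.9823) → tip=(-0.0667,0.2898,1.9522)

-0.067 0.290 1.952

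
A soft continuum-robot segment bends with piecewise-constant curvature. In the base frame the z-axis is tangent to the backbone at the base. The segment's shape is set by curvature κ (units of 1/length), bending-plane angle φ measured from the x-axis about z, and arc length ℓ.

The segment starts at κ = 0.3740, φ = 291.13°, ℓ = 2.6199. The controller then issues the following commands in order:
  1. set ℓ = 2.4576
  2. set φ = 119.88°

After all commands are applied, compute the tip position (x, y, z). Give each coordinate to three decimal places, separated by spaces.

initial: κ=0.3740, φ=291.13°, ℓ=2.6199
cmd 1: set ℓ=2.4576 → (κ,φ,ℓ)=(0.3740,291.13°,2.4576) → tip=(0.3793,-0.9814,2.1259)
cmd 2: set φ=119.88° → (κ,φ,ℓ)=(0.3740,119.88°,2.4576) → tip=(-0.5242,0.9123,2.1259)

-0.524 0.912 2.126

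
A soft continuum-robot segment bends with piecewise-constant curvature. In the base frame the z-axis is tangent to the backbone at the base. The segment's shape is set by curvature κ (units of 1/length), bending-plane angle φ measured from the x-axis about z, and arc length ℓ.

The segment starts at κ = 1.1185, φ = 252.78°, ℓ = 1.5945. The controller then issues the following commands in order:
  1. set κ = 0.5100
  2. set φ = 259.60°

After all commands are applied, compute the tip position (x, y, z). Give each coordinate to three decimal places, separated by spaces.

-0.111 -0.603 1.424

initial: κ=1.1185, φ=252.78°, ℓ=1.5945
cmd 1: set κ=0.5100 → (κ,φ,ℓ)=(0.5100,252.78°,1.5945) → tip=(-0.1816,-0.5859,1.4245)
cmd 2: set φ=259.60° → (κ,φ,ℓ)=(0.5100,259.60°,1.5945) → tip=(-0.1107,-0.6033,1.4245)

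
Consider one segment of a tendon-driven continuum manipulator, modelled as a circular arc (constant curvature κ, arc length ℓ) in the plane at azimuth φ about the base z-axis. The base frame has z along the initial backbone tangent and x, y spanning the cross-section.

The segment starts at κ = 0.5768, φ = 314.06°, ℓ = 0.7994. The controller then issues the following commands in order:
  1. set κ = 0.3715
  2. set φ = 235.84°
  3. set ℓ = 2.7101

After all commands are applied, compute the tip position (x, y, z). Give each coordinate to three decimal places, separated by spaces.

initial: κ=0.5768, φ=314.06°, ℓ=0.7994
cmd 1: set κ=0.3715 → (κ,φ,ℓ)=(0.3715,314.06°,0.7994) → tip=(0.0819,-0.0847,0.7877)
cmd 2: set φ=235.84° → (κ,φ,ℓ)=(0.3715,235.84°,0.7994) → tip=(-0.0662,-0.0975,0.7877)
cmd 3: set ℓ=2.7101 → (κ,φ,ℓ)=(0.3715,235.84°,2.7101) → tip=(-0.7035,-1.0367,2.2749)

-0.703 -1.037 2.275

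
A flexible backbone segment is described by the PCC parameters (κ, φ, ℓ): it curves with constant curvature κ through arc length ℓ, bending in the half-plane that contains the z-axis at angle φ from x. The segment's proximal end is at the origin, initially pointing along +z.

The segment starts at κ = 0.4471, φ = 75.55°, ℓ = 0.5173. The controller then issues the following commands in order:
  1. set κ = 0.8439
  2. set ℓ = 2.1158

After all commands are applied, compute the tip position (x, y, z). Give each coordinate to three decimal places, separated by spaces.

initial: κ=0.4471, φ=75.55°, ℓ=0.5173
cmd 1: set κ=0.8439 → (κ,φ,ℓ)=(0.8439,75.55°,0.5173) → tip=(0.0277,0.1076,0.5010)
cmd 2: set ℓ=2.1158 → (κ,φ,ℓ)=(0.8439,75.55°,2.1158) → tip=(0.3587,1.3920,1.1578)

0.359 1.392 1.158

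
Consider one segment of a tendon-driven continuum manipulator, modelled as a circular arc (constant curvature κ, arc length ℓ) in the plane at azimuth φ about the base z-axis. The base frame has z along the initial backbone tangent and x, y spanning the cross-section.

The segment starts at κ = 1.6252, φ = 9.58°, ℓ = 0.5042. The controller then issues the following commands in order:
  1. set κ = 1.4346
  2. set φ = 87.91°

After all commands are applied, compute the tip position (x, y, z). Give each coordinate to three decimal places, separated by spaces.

0.006 0.174 0.461

initial: κ=1.6252, φ=9.58°, ℓ=0.5042
cmd 1: set κ=1.4346 → (κ,φ,ℓ)=(1.4346,9.58°,0.5042) → tip=(0.1721,0.0290,0.4614)
cmd 2: set φ=87.91° → (κ,φ,ℓ)=(1.4346,87.91°,0.5042) → tip=(0.0064,0.1744,0.4614)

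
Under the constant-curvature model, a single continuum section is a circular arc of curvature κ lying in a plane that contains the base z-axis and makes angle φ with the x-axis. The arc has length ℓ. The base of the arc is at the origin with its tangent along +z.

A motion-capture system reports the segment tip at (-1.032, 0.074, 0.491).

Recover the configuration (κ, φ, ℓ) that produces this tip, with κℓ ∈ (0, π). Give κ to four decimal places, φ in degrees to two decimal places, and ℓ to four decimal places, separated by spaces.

1.5777 175.90 1.4295

ρ = √(x²+y²) = √(-1.032² + 0.074²) = 1.03465
φ = atan2(y, x) mod 360° = atan2(0.074, -1.032) = 175.8986°
|p|² = ρ² + z² = 1.03465² + 0.491² = 1.31158
κ = 2ρ / |p|² = 2×1.03465 / 1.31158 = 1.57771
θ = 2·atan2(ρ, z) = 2·atan2(1.03465, 0.491) = 2.25542 rad
ℓ = θ/κ = 2.25542/1.57771 = 1.42955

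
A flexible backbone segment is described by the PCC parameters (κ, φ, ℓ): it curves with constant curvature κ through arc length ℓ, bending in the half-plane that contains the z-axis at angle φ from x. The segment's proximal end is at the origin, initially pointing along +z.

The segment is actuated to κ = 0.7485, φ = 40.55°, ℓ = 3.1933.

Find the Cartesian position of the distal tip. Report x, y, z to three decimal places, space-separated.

1.757 1.503 0.912

θ = κ·ℓ = 0.7485 × 3.1933 = 2.39019 rad
ρ = (1 − cos θ)/κ = (1 − -0.73073)/0.7485 = 2.31226
z = sin θ / κ = 0.68267/0.7485 = 0.91205
x = ρ cos φ = 2.31226 × cos(40.55°) = 1.75695
y = ρ sin φ = 2.31226 × sin(40.55°) = 1.50323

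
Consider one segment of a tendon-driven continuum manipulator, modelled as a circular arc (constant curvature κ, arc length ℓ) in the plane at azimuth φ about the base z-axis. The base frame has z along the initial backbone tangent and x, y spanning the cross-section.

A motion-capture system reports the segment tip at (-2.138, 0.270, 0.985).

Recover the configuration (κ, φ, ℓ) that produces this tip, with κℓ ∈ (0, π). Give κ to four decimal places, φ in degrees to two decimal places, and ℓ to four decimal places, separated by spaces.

ρ = √(x²+y²) = √(-2.138² + 0.270²) = 2.15498
φ = atan2(y, x) mod 360° = atan2(0.270, -2.138) = 172.8024°
|p|² = ρ² + z² = 2.15498² + 0.985² = 5.61417
κ = 2ρ / |p|² = 2×2.15498 / 5.61417 = 0.76769
θ = 2·atan2(ρ, z) = 2·atan2(2.15498, 0.985) = 2.28414 rad
ℓ = θ/κ = 2.28414/0.76769 = 2.97533

0.7677 172.80 2.9753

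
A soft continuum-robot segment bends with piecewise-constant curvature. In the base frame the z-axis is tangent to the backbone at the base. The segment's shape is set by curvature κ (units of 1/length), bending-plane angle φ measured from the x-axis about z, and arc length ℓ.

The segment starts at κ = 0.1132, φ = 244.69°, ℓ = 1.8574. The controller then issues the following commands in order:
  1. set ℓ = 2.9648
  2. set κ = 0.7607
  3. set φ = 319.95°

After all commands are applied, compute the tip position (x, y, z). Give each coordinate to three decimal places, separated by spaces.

initial: κ=0.1132, φ=244.69°, ℓ=1.8574
cmd 1: set ℓ=2.9648 → (κ,φ,ℓ)=(0.1132,244.69°,2.9648) → tip=(-0.2107,-0.4456,2.9095)
cmd 2: set κ=0.7607 → (κ,φ,ℓ)=(0.7607,244.69°,2.9648) → tip=(-0.9174,-1.9398,1.0184)
cmd 3: set φ=319.95° → (κ,φ,ℓ)=(0.7607,319.95°,2.9648) → tip=(1.6426,-1.3807,1.0184)

1.643 -1.381 1.018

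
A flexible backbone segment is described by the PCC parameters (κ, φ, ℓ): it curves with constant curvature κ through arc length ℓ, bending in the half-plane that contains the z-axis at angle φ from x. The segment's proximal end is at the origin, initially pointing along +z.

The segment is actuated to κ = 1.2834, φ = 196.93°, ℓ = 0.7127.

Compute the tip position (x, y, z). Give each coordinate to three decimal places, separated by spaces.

θ = κ·ℓ = 1.2834 × 0.7127 = 0.91468 rad
ρ = (1 − cos θ)/κ = (1 − 0.61004)/1.2834 = 0.30385
z = sin θ / κ = 0.79237/1.2834 = 0.61740
x = ρ cos φ = 0.30385 × cos(196.93°) = -0.29068
y = ρ sin φ = 0.30385 × sin(196.93°) = -0.08848

-0.291 -0.088 0.617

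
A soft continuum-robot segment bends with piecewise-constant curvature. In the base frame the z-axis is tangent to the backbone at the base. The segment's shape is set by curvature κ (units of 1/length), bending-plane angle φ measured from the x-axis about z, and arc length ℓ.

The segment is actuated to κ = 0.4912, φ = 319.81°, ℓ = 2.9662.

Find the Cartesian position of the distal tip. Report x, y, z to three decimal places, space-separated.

θ = κ·ℓ = 0.4912 × 2.9662 = 1.45700 rad
ρ = (1 − cos θ)/κ = (1 − 0.11355)/0.4912 = 1.80466
z = sin θ / κ = 0.99353/0.4912 = 2.02266
x = ρ cos φ = 1.80466 × cos(319.81°) = 1.37859
y = ρ sin φ = 1.80466 × sin(319.81°) = -1.16459

1.379 -1.165 2.023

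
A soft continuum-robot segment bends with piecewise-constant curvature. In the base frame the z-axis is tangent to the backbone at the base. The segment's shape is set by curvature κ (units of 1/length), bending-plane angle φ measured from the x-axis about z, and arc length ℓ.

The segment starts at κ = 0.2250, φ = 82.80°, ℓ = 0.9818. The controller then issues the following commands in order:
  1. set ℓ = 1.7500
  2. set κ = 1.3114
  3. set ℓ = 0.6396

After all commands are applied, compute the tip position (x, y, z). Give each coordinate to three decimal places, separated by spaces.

initial: κ=0.2250, φ=82.80°, ℓ=0.9818
cmd 1: set ℓ=1.7500 → (κ,φ,ℓ)=(0.2250,82.80°,1.7500) → tip=(0.0426,0.3374,1.7051)
cmd 2: set κ=1.3114 → (κ,φ,ℓ)=(1.3114,82.80°,1.7500) → tip=(0.1589,1.2577,0.5712)
cmd 3: set ℓ=0.6396 → (κ,φ,ℓ)=(1.3114,82.80°,0.6396) → tip=(0.0317,0.2509,0.5672)

0.032 0.251 0.567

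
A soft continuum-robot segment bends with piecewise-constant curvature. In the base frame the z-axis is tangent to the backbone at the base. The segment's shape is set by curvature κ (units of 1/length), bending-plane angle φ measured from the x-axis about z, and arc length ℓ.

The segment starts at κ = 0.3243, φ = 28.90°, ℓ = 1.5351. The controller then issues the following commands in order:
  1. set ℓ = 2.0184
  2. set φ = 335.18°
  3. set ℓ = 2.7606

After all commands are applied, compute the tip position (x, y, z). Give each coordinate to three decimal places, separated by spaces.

initial: κ=0.3243, φ=28.90°, ℓ=1.5351
cmd 1: set ℓ=2.0184 → (κ,φ,ℓ)=(0.3243,28.90°,2.0184) → tip=(0.5580,0.3080,1.8773)
cmd 2: set φ=335.18° → (κ,φ,ℓ)=(0.3243,335.18°,2.0184) → tip=(0.5785,-0.2675,1.8773)
cmd 3: set ℓ=2.7606 → (κ,φ,ℓ)=(0.3243,335.18°,2.7606) → tip=(1.0486,-0.4850,2.4063)

1.049 -0.485 2.406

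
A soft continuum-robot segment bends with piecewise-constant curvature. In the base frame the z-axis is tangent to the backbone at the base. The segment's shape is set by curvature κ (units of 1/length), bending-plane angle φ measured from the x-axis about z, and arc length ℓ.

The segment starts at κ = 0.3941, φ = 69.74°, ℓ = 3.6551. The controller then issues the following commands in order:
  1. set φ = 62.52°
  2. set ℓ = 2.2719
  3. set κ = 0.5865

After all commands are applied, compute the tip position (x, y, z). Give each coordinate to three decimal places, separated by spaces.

0.601 1.156 1.657

initial: κ=0.3941, φ=69.74°, ℓ=3.6551
cmd 1: set φ=62.52° → (κ,φ,ℓ)=(0.3941,62.52°,3.6551) → tip=(1.0187,1.9586,2.5159)
cmd 2: set ℓ=2.2719 → (κ,φ,ℓ)=(0.3941,62.52°,2.2719) → tip=(0.4388,0.8436,1.9803)
cmd 3: set κ=0.5865 → (κ,φ,ℓ)=(0.5865,62.52°,2.2719) → tip=(0.6010,1.1556,1.6568)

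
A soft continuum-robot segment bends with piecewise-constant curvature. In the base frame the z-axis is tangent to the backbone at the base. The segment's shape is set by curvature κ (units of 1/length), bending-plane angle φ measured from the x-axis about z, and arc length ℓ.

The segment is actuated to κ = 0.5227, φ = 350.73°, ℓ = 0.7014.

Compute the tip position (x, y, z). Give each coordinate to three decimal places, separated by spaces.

θ = κ·ℓ = 0.5227 × 0.7014 = 0.36662 rad
ρ = (1 − cos θ)/κ = (1 − 0.93354)/0.5227 = 0.12714
z = sin θ / κ = 0.35846/0.5227 = 0.68579
x = ρ cos φ = 0.12714 × cos(350.73°) = 0.12548
y = ρ sin φ = 0.12714 × sin(350.73°) = -0.02048

0.125 -0.020 0.686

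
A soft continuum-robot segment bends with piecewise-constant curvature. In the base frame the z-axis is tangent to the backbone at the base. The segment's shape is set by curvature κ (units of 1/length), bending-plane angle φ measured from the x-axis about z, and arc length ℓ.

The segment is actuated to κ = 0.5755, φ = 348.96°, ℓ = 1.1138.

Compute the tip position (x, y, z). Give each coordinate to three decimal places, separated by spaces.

θ = κ·ℓ = 0.5755 × 1.1138 = 0.64099 rad
ρ = (1 − cos θ)/κ = (1 − 0.80150)/0.5755 = 0.34491
z = sin θ / κ = 0.59799/0.5755 = 1.03908
x = ρ cos φ = 0.34491 × cos(348.96°) = 0.33853
y = ρ sin φ = 0.34491 × sin(348.96°) = -0.06605

0.339 -0.066 1.039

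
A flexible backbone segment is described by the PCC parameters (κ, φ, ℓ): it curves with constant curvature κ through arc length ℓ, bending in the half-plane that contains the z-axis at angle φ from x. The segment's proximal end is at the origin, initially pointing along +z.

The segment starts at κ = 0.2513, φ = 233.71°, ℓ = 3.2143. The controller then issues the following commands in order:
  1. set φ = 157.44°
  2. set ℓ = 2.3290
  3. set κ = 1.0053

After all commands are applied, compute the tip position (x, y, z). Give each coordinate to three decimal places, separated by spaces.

initial: κ=0.2513, φ=233.71°, ℓ=3.2143
cmd 1: set φ=157.44° → (κ,φ,ℓ)=(0.2513,157.44°,3.2143) → tip=(-1.1351,0.4716,2.8760)
cmd 2: set ℓ=2.3290 → (κ,φ,ℓ)=(0.2513,157.44°,2.3290) → tip=(-0.6116,0.2541,2.1983)
cmd 3: set κ=1.0053 → (κ,φ,ℓ)=(1.0053,157.44°,2.3290) → tip=(-1.5584,0.6474,0.7137)

-1.558 0.647 0.714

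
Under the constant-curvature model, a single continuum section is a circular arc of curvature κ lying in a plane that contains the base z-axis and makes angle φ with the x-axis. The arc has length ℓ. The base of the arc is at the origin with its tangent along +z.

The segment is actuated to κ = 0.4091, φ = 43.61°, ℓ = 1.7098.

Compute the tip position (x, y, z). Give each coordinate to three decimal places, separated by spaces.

θ = κ·ℓ = 0.4091 × 1.7098 = 0.69948 rad
ρ = (1 − cos θ)/κ = (1 − 0.76518)/0.4091 = 0.57400
z = sin θ / κ = 0.64382/0.4091 = 1.57375
x = ρ cos φ = 0.57400 × cos(43.61°) = 0.41560
y = ρ sin φ = 0.57400 × sin(43.61°) = 0.39591

0.416 0.396 1.574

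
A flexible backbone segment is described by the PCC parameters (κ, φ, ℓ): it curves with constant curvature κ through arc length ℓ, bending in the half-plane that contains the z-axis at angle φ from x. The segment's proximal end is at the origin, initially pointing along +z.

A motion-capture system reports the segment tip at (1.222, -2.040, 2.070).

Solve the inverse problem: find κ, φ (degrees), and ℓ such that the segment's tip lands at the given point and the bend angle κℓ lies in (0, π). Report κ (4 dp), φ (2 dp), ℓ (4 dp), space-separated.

ρ = √(x²+y²) = √(1.222² + -2.040²) = 2.37800
φ = atan2(y, x) mod 360° = atan2(-2.040, 1.222) = 300.9224°
|p|² = ρ² + z² = 2.37800² + 2.070² = 9.93978
κ = 2ρ / |p|² = 2×2.37800 / 9.93978 = 0.47848
θ = 2·atan2(ρ, z) = 2·atan2(2.37800, 2.070) = 1.70906 rad
ℓ = θ/κ = 1.70906/0.47848 = 3.57185

0.4785 300.92 3.5719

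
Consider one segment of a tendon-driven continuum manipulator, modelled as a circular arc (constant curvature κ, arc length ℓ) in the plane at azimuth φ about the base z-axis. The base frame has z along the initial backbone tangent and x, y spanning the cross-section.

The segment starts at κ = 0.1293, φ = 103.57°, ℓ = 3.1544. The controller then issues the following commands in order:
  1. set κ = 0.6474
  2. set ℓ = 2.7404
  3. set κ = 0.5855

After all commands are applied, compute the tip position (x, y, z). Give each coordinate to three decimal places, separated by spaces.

-0.414 1.716 1.707

initial: κ=0.1293, φ=103.57°, ℓ=3.1544
cmd 1: set κ=0.6474 → (κ,φ,ℓ)=(0.6474,103.57°,3.1544) → tip=(-0.5270,2.1834,1.3762)
cmd 2: set ℓ=2.7404 → (κ,φ,ℓ)=(0.6474,103.57°,2.7404) → tip=(-0.4356,1.8047,1.5128)
cmd 3: set κ=0.5855 → (κ,φ,ℓ)=(0.5855,103.57°,2.7404) → tip=(-0.4142,1.7162,1.7070)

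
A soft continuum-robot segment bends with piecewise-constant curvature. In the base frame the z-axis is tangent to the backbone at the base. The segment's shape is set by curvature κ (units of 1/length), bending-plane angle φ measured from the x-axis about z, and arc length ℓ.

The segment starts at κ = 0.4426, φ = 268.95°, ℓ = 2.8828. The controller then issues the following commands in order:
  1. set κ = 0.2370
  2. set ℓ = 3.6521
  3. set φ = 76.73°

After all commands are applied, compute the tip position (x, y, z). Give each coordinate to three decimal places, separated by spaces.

initial: κ=0.4426, φ=268.95°, ℓ=2.8828
cmd 1: set κ=0.2370 → (κ,φ,ℓ)=(0.2370,268.95°,2.8828) → tip=(-0.0174,-0.9469,2.6637)
cmd 2: set ℓ=3.6521 → (κ,φ,ℓ)=(0.2370,268.95°,3.6521) → tip=(-0.0272,-1.4840,3.2129)
cmd 3: set φ=76.73° → (κ,φ,ℓ)=(0.2370,76.73°,3.6521) → tip=(0.3407,1.4447,3.2129)

0.341 1.445 3.213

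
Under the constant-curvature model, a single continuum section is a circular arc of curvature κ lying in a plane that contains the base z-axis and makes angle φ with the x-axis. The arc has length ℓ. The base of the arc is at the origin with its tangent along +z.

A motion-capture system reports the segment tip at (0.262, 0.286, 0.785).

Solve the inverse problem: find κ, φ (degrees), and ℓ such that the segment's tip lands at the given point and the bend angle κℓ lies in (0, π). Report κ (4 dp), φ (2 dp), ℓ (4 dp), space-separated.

ρ = √(x²+y²) = √(0.262² + 0.286²) = 0.38787
φ = atan2(y, x) mod 360° = atan2(0.286, 0.262) = 47.5077°
|p|² = ρ² + z² = 0.38787² + 0.785² = 0.76667
κ = 2ρ / |p|² = 2×0.38787 / 0.76667 = 1.01183
θ = 2·atan2(ρ, z) = 2·atan2(0.38787, 0.785) = 0.91783 rad
ℓ = θ/κ = 0.91783/1.01183 = 0.90710

1.0118 47.51 0.9071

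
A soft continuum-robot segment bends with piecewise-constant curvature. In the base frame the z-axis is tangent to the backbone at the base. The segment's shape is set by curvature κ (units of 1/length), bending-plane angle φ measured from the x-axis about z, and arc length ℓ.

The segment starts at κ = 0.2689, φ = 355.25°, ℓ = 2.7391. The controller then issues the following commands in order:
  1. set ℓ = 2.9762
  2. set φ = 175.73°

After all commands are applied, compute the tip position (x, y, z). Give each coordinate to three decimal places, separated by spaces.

-1.126 0.084 2.669

initial: κ=0.2689, φ=355.25°, ℓ=2.7391
cmd 1: set ℓ=2.9762 → (κ,φ,ℓ)=(0.2689,355.25°,2.9762) → tip=(1.1248,-0.0935,2.6685)
cmd 2: set φ=175.73° → (κ,φ,ℓ)=(0.2689,175.73°,2.9762) → tip=(-1.1256,0.0840,2.6685)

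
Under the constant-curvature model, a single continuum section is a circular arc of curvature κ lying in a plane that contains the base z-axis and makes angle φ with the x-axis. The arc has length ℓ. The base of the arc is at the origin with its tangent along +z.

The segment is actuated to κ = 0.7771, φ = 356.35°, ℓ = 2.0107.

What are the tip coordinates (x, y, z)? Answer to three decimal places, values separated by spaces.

θ = κ·ℓ = 0.7771 × 2.0107 = 1.56251 rad
ρ = (1 − cos θ)/κ = (1 − 0.00828)/0.7771 = 1.27618
z = sin θ / κ = 0.99997/0.7771 = 1.28679
x = ρ cos φ = 1.27618 × cos(356.35°) = 1.27359
y = ρ sin φ = 1.27618 × sin(356.35°) = -0.08124

1.274 -0.081 1.287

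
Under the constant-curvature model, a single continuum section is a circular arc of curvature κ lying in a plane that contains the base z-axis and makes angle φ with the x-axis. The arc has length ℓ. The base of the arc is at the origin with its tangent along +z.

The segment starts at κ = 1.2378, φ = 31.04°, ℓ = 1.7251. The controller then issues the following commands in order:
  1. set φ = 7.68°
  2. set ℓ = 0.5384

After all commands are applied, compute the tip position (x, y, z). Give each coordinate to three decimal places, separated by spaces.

initial: κ=1.2378, φ=31.04°, ℓ=1.7251
cmd 1: set φ=7.68° → (κ,φ,ℓ)=(1.2378,7.68°,1.7251) → tip=(1.2290,0.1657,0.6825)
cmd 2: set ℓ=0.5384 → (κ,φ,ℓ)=(1.2378,7.68°,0.5384) → tip=(0.1713,0.0231,0.4994)

0.171 0.023 0.499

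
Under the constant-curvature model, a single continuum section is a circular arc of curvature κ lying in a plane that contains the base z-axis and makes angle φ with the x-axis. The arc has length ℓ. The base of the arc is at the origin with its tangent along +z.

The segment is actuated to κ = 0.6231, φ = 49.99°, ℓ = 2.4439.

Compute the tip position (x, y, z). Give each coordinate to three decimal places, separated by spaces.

θ = κ·ℓ = 0.6231 × 2.4439 = 1.52279 rad
ρ = (1 − cos θ)/κ = (1 − 0.04798)/0.6231 = 1.52787
z = sin θ / κ = 0.99885/0.6231 = 1.60303
x = ρ cos φ = 1.52787 × cos(49.99°) = 0.98230
y = ρ sin φ = 1.52787 × sin(49.99°) = 1.17025

0.982 1.170 1.603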